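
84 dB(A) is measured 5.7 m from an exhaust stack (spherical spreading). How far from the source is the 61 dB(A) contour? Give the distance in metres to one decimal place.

Point-source spreading drops the level by 20·log₁₀(r₂/r₁); inverting, r₂/r₁ = 10^(ΔL/20).
r₂ = 5.7·10^((84−61)/20) = 5.7·10^(23.0/20) = 80.51 m.

80.5 m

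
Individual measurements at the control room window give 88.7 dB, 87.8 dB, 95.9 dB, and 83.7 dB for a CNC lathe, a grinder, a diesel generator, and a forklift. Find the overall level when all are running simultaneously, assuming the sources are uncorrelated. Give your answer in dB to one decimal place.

97.4 dB

Incoherent sources combine by intensity addition: L_total = 10·log₁₀(Σ 10^(L_i/10)).
Σ 10^(L/10) = 10^(88.7/10) + 10^(87.8/10) + 10^(95.9/10) + 10^(83.7/10) = 5.469e+09.
L_total = 10·log₁₀(5.469e+09) = 97.38 dB.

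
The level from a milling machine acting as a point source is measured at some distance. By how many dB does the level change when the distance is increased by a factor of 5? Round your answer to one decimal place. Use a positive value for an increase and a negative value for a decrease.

Point-source spreading: ΔL = −20·log₁₀(r₂/r₁).
ΔL = −20·log₁₀(5) = -13.98 dB.

-14.0 dB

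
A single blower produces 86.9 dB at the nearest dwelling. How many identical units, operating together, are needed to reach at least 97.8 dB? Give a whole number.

The shortfall is 97.8 − 86.9 = 10.9 dB, and N units add 10·log₁₀ N, so need 10·log₁₀ N ≥ 10.9.
N ≥ 10^(10.9/10) = 12.303, so N = 13.

13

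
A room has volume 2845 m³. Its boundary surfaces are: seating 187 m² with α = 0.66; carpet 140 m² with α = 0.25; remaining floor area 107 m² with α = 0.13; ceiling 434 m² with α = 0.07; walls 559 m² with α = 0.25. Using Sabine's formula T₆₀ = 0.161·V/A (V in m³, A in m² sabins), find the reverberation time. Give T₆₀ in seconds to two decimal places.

1.34 s

Total absorption A = 187·0.66 + 140·0.25 + 107·0.13 + 434·0.07 + 559·0.25 = 342.46 m² sabins.
T₆₀ = 0.161 × 2845 / 342.46 = 1.338 s.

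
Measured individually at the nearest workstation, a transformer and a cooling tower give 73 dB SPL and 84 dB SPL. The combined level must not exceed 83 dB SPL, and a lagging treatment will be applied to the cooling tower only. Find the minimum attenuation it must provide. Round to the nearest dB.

1 dB

The untreated sources together contribute 10^(73/10) = 1.995e+07, i.e. 73.00 dB SPL.
The limit corresponds to 10^(83/10) = 1.995e+08; subtracting the fixed part leaves 1.796e+08 for the cooling tower, i.e. 82.54 dB SPL.
Required insertion loss = 84 − 82.54 = 1.46 dB.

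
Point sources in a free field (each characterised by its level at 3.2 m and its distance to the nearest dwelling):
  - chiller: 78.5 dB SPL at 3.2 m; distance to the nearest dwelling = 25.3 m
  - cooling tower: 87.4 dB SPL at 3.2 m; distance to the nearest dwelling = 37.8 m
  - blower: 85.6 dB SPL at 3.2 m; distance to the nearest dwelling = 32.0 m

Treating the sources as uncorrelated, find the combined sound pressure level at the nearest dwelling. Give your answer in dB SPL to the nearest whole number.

69 dB SPL

Propagate each source to the receiver with L = L_ref − 20·log₁₀(r/r_ref), then add intensities.
chiller: 78.5 − 20·log₁₀(25.3/3.2) = 78.5 − 17.96 = 60.54 dB SPL.
cooling tower: 87.4 − 20·log₁₀(37.8/3.2) = 87.4 − 21.45 = 65.95 dB SPL.
blower: 85.6 − 20·log₁₀(32.0/3.2) = 85.6 − 20.00 = 65.60 dB SPL.
Σ 10^(L/10) = 8.702e+06 → L_total = 10·log₁₀(8.702e+06) = 69.40 dB SPL.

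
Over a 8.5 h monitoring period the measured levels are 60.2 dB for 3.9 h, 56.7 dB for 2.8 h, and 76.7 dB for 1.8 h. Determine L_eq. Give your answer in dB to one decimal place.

70.2 dB

The energy average is taken in the linear domain: L_eq = 10·log₁₀[(Σ tᵢ·10^(Lᵢ/10))/T], T = 8.5 h.
Σ tᵢ·10^(Lᵢ/10) = 3.9·10^(60.2/10) + 2.8·10^(56.7/10) + 1.8·10^(76.7/10) = 8.959e+07.
L_eq = 10·log₁₀(8.959e+07/8.5) = 70.23 dB.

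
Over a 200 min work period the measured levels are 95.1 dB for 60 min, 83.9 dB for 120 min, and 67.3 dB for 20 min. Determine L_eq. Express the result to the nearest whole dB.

90 dB

L_eq = 10·log₁₀[(1/T)·Σ tᵢ·10^(Lᵢ/10)] with T = 200 min.
Σ tᵢ·10^(Lᵢ/10) = 60·10^(95.1/10) + 120·10^(83.9/10) + 20·10^(67.3/10) = 2.237e+11.
L_eq = 10·log₁₀(2.237e+11/200) = 90.49 dB.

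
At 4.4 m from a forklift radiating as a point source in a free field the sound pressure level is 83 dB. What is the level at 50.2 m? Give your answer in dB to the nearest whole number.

62 dB

Spherical spreading from a point source gives a 20·log₁₀(r₂/r₁) drop.
L₂ = 83 − 20·log₁₀(50.2/4.4) = 83 − 21.145 = 61.85 dB.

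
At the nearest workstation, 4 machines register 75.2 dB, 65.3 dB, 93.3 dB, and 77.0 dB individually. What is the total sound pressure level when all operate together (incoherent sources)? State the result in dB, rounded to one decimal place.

For uncorrelated sources the intensities add, so convert each level to linear form, sum, and take 10·log₁₀ of the total.
Σ 10^(L/10) = 10^(75.2/10) + 10^(65.3/10) + 10^(93.3/10) + 10^(77.0/10) = 2.225e+09.
L_total = 10·log₁₀(2.225e+09) = 93.47 dB.

93.5 dB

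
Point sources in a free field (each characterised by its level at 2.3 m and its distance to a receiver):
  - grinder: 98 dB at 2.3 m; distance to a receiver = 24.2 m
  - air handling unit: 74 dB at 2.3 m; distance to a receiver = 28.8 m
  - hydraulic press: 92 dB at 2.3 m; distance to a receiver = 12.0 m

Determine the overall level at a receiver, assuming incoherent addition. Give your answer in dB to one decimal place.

Propagate each source to the receiver with L = L_ref − 20·log₁₀(r/r_ref), then add intensities.
grinder: 98 − 20·log₁₀(24.2/2.3) = 98 − 20.44 = 77.56 dB.
air handling unit: 74 − 20·log₁₀(28.8/2.3) = 74 − 21.95 = 52.05 dB.
hydraulic press: 92 − 20·log₁₀(12.0/2.3) = 92 − 14.35 = 77.65 dB.
Σ 10^(L/10) = 1.154e+08 → L_total = 10·log₁₀(1.154e+08) = 80.62 dB.

80.6 dB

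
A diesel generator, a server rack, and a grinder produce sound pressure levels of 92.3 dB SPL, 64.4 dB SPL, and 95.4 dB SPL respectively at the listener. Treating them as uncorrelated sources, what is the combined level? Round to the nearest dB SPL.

Incoherent sources combine by intensity addition: L_total = 10·log₁₀(Σ 10^(L_i/10)).
Σ 10^(L/10) = 10^(92.3/10) + 10^(64.4/10) + 10^(95.4/10) = 5.168e+09.
L_total = 10·log₁₀(5.168e+09) = 97.13 dB SPL.

97 dB SPL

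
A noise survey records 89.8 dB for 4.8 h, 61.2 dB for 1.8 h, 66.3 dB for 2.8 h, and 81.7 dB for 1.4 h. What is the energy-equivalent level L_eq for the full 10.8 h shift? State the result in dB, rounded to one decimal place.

The energy average is taken in the linear domain: L_eq = 10·log₁₀[(Σ tᵢ·10^(Lᵢ/10))/T], T = 10.8 h.
Σ tᵢ·10^(Lᵢ/10) = 4.8·10^(89.8/10) + 1.8·10^(61.2/10) + 2.8·10^(66.3/10) + 1.4·10^(81.7/10) = 4.805e+09.
L_eq = 10·log₁₀(4.805e+09/10.8) = 86.48 dB.

86.5 dB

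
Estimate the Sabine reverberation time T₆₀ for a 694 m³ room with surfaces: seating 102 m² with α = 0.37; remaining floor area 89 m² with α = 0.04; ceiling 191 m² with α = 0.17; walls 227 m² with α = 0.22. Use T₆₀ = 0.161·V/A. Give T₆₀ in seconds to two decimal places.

0.90 s

A = Σ Sᵢαᵢ = 102·0.37 + 89·0.04 + 191·0.17 + 227·0.22 = 123.71 m².
T₆₀ = 0.161 × 694 / 123.71 = 0.903 s.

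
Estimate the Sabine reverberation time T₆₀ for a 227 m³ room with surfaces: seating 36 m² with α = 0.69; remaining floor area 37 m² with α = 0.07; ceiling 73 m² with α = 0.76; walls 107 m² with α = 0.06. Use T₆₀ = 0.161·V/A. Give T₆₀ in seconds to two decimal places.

Total absorption A = 36·0.69 + 37·0.07 + 73·0.76 + 107·0.06 = 89.33 m² sabins.
T₆₀ = 0.161·V/A = 0.161·227/89.33 = 0.409 s.

0.41 s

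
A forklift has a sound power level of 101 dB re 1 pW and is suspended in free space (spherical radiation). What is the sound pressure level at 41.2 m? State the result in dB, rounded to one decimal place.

L_p = L_w − 10·log₁₀(4π·r²) with r = 41.2 m.
4π·r² = 2.133e+04 m², 10·log₁₀ of that is 43.290 dB.
L_p = 101 − 43.290 = 57.71 dB.

57.7 dB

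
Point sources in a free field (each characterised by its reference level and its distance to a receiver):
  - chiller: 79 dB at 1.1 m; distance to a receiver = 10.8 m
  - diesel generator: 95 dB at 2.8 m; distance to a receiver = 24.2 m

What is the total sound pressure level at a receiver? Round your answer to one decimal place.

Propagate each source to the receiver with L = L_ref − 20·log₁₀(r/r_ref), then add intensities.
chiller: 79 − 20·log₁₀(10.8/1.1) = 79 − 19.84 = 59.16 dB.
diesel generator: 95 − 20·log₁₀(24.2/2.8) = 95 − 18.73 = 76.27 dB.
Σ 10^(L/10) = 4.316e+07 → L_total = 10·log₁₀(4.316e+07) = 76.35 dB.

76.4 dB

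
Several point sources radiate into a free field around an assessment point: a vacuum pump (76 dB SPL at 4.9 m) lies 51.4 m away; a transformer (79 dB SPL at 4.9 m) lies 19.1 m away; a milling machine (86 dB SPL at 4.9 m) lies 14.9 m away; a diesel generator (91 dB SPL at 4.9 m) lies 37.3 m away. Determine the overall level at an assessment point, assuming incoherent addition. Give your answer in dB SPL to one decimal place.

Propagate each source to the receiver with L = L_ref − 20·log₁₀(r/r_ref), then add intensities.
vacuum pump: 76 − 20·log₁₀(51.4/4.9) = 76 − 20.42 = 55.58 dB SPL.
transformer: 79 − 20·log₁₀(19.1/4.9) = 79 − 11.82 = 67.18 dB SPL.
milling machine: 86 − 20·log₁₀(14.9/4.9) = 86 − 9.66 = 76.34 dB SPL.
diesel generator: 91 − 20·log₁₀(37.3/4.9) = 91 − 17.63 = 73.37 dB SPL.
Σ 10^(L/10) = 7.037e+07 → L_total = 10·log₁₀(7.037e+07) = 78.47 dB SPL.

78.5 dB SPL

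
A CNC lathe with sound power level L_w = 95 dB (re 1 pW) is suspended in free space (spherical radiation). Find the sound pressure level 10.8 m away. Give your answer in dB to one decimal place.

Free-field spherical radiation: L_p = L_w − 10·log₁₀(4π·r²), r = 10.8 m.
4π·r² = 1466 m², 10·log₁₀ of that is 31.661 dB.
L_p = 95 − 31.661 = 63.34 dB.

63.3 dB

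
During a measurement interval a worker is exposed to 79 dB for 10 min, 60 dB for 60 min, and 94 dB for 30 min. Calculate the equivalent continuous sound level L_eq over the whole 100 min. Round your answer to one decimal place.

88.8 dB

L_eq = 10·log₁₀[(1/T)·Σ tᵢ·10^(Lᵢ/10)] with T = 100 min.
Σ tᵢ·10^(Lᵢ/10) = 10·10^(79/10) + 60·10^(60/10) + 30·10^(94/10) = 7.621e+10.
L_eq = 10·log₁₀(7.621e+10/100) = 88.82 dB.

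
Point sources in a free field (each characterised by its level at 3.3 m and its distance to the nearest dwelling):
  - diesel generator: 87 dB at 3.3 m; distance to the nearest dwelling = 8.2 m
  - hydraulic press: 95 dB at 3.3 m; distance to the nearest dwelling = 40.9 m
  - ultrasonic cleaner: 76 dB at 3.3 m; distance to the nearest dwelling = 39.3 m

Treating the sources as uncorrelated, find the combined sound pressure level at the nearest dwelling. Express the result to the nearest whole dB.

80 dB

Apply inverse-square spreading to bring every level to the receiver, then sum 10^(L/10).
diesel generator: 87 − 20·log₁₀(8.2/3.3) = 87 − 7.91 = 79.09 dB.
hydraulic press: 95 − 20·log₁₀(40.9/3.3) = 95 − 21.86 = 73.14 dB.
ultrasonic cleaner: 76 − 20·log₁₀(39.3/3.3) = 76 − 21.52 = 54.48 dB.
Σ 10^(L/10) = 1.020e+08 → L_total = 10·log₁₀(1.020e+08) = 80.09 dB.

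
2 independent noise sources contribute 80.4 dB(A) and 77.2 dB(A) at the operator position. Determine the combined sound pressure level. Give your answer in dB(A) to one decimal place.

82.1 dB(A)

Incoherent sources combine by intensity addition: L_total = 10·log₁₀(Σ 10^(L_i/10)).
Σ 10^(L/10) = 10^(80.4/10) + 10^(77.2/10) = 1.621e+08.
L_total = 10·log₁₀(1.621e+08) = 82.10 dB(A).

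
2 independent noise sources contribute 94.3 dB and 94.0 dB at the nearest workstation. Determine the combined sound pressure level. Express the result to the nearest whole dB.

For uncorrelated sources the intensities add, so convert each level to linear form, sum, and take 10·log₁₀ of the total.
Σ 10^(L/10) = 10^(94.3/10) + 10^(94.0/10) = 5.203e+09.
L_total = 10·log₁₀(5.203e+09) = 97.16 dB.

97 dB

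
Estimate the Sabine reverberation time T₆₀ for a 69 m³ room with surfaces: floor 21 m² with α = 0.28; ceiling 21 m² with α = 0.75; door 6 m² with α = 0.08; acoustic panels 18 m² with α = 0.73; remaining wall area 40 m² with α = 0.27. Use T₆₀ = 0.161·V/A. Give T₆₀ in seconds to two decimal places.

Total absorption A = 21·0.28 + 21·0.75 + 6·0.08 + 18·0.73 + 40·0.27 = 46.05 m² sabins.
T₆₀ = 0.161 × 69 / 46.05 = 0.241 s.

0.24 s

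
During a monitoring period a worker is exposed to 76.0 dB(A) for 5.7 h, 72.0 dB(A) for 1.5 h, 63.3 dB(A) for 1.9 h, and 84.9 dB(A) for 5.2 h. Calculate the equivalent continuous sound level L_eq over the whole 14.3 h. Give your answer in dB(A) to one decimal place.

81.1 dB(A)

L_eq = 10·log₁₀[(1/T)·Σ tᵢ·10^(Lᵢ/10)] with T = 14.3 h.
Σ tᵢ·10^(Lᵢ/10) = 5.7·10^(76.0/10) + 1.5·10^(72.0/10) + 1.9·10^(63.3/10) + 5.2·10^(84.9/10) = 1.862e+09.
L_eq = 10·log₁₀(1.862e+09/14.3) = 81.15 dB(A).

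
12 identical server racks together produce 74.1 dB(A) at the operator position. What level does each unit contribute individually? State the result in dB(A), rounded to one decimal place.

Dividing the total intensity by 12 lowers the level by 10·log₁₀ 12 = 10.792 dB: L₁ = 74.1 − 10.792.

63.3 dB(A)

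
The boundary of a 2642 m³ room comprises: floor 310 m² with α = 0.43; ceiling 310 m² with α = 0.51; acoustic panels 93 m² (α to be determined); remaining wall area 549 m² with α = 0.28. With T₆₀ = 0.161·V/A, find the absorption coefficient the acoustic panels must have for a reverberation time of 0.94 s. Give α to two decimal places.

0.08

From T₆₀ = 0.161·V/A, the target T₆₀ = 0.94 s needs A = 0.161·2642/0.94 = 452.51 m².
Absorption from the other surfaces = 310·0.43 + 310·0.51 + 549·0.28 = 445.12 m², so the acoustic panels must supply 7.39 m² over 93 m².
α = 7.39/93 = 0.079.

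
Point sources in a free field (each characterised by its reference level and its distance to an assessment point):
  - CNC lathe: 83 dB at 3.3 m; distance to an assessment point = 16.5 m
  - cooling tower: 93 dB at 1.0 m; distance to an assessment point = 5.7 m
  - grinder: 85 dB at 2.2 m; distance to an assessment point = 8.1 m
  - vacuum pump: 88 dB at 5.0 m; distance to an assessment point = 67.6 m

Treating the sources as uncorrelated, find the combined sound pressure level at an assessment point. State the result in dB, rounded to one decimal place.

Propagate each source to the receiver with L = L_ref − 20·log₁₀(r/r_ref), then add intensities.
CNC lathe: 83 − 20·log₁₀(16.5/3.3) = 83 − 13.98 = 69.02 dB.
cooling tower: 93 − 20·log₁₀(5.7/1.0) = 93 − 15.12 = 77.88 dB.
grinder: 85 − 20·log₁₀(8.1/2.2) = 85 − 11.32 = 73.68 dB.
vacuum pump: 88 − 20·log₁₀(67.6/5.0) = 88 − 22.62 = 65.38 dB.
Σ 10^(L/10) = 9.617e+07 → L_total = 10·log₁₀(9.617e+07) = 79.83 dB.

79.8 dB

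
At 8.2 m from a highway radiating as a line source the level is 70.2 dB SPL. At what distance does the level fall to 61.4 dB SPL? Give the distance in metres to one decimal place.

The 8.8 dB drop corresponds to a distance ratio of 10^(8.8/10) for a line source.
r₂ = 8.2·10^((70.2−61.4)/10) = 8.2·10^(8.8/10) = 62.20 m.

62.2 m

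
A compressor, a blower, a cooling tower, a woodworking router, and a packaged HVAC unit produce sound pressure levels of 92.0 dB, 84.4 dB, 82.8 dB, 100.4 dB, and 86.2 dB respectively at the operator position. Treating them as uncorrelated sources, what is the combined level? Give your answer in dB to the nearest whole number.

101 dB

Incoherent sources combine by intensity addition: L_total = 10·log₁₀(Σ 10^(L_i/10)).
Σ 10^(L/10) = 10^(92.0/10) + 10^(84.4/10) + 10^(82.8/10) + 10^(100.4/10) + 10^(86.2/10) = 1.343e+10.
L_total = 10·log₁₀(1.343e+10) = 101.28 dB.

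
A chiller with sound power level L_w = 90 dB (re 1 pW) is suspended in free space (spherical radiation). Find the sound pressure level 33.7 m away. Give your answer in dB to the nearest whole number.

48 dB

L_p = L_w − 10·log₁₀(4π·r²) with r = 33.7 m.
4π·r² = 1.427e+04 m², 10·log₁₀ of that is 41.545 dB.
L_p = 90 − 41.545 = 48.46 dB.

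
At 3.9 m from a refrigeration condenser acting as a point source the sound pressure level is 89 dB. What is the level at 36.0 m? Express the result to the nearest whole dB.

70 dB

For a point source, L₂ = L₁ − 20·log₁₀(r₂/r₁).
L₂ = 89 − 20·log₁₀(36.0/3.9) = 89 − 19.305 = 69.70 dB.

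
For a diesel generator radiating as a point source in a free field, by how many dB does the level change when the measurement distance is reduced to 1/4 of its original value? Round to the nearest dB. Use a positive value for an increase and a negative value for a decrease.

Point-source spreading: ΔL = −20·log₁₀(r₂/r₁).
ΔL = −20·log₁₀(0.25) = +12.04 dB.

+12 dB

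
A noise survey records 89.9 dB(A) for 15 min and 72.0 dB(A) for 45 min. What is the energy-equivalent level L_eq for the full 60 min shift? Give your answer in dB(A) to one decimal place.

84.1 dB(A)

Weight each interval's intensity by its duration and average over T = 60 min:
Σ tᵢ·10^(Lᵢ/10) = 15·10^(89.9/10) + 45·10^(72.0/10) = 1.537e+10.
L_eq = 10·log₁₀(1.537e+10/60) = 84.09 dB(A).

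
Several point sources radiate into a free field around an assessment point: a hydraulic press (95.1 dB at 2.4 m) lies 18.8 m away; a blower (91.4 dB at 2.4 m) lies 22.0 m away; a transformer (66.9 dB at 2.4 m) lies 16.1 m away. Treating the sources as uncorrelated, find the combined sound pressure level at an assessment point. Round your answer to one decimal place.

Propagate each source to the receiver with L = L_ref − 20·log₁₀(r/r_ref), then add intensities.
hydraulic press: 95.1 − 20·log₁₀(18.8/2.4) = 95.1 − 17.88 = 77.22 dB.
blower: 91.4 − 20·log₁₀(22.0/2.4) = 91.4 − 19.24 = 72.16 dB.
transformer: 66.9 − 20·log₁₀(16.1/2.4) = 66.9 − 16.53 = 50.37 dB.
Σ 10^(L/10) = 6.927e+07 → L_total = 10·log₁₀(6.927e+07) = 78.41 dB.

78.4 dB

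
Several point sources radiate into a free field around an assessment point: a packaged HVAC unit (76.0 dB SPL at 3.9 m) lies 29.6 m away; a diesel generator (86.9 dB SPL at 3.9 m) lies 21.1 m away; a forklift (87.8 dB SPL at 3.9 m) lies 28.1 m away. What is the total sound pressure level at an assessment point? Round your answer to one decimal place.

74.6 dB SPL

Propagate each source to the receiver with L = L_ref − 20·log₁₀(r/r_ref), then add intensities.
packaged HVAC unit: 76.0 − 20·log₁₀(29.6/3.9) = 76.0 − 17.60 = 58.40 dB SPL.
diesel generator: 86.9 − 20·log₁₀(21.1/3.9) = 86.9 − 14.66 = 72.24 dB SPL.
forklift: 87.8 − 20·log₁₀(28.1/3.9) = 87.8 − 17.15 = 70.65 dB SPL.
Σ 10^(L/10) = 2.903e+07 → L_total = 10·log₁₀(2.903e+07) = 74.63 dB SPL.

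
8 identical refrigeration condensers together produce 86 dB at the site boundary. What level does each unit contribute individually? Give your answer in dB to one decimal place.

For N identical incoherent sources L_total = L₁ + 10·log₁₀ N, so L₁ = 86 − 10·log₁₀(8) = 86 − 9.031.

77.0 dB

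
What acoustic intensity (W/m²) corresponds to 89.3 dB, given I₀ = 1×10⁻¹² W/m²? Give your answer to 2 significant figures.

I/I₀ = 10^(89.3/10) = 8.511e+08, so I = 8.511e+08 × 10⁻¹² W/m².

0.00085 W/m²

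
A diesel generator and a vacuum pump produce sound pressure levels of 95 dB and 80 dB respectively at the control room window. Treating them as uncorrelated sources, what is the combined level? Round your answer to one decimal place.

95.1 dB

Incoherent sources combine by intensity addition: L_total = 10·log₁₀(Σ 10^(L_i/10)).
Σ 10^(L/10) = 10^(95/10) + 10^(80/10) = 3.262e+09.
L_total = 10·log₁₀(3.262e+09) = 95.14 dB.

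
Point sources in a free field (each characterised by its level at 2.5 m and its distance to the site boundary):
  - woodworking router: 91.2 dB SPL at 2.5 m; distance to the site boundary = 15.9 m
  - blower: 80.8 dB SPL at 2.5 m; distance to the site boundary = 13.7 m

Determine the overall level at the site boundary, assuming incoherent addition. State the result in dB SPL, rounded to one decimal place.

75.6 dB SPL

First find each source's level at the receiver (point-source: −20·log₁₀(r/r_ref)), then combine on an intensity basis.
woodworking router: 91.2 − 20·log₁₀(15.9/2.5) = 91.2 − 16.07 = 75.13 dB SPL.
blower: 80.8 − 20·log₁₀(13.7/2.5) = 80.8 − 14.78 = 66.02 dB SPL.
Σ 10^(L/10) = 3.659e+07 → L_total = 10·log₁₀(3.659e+07) = 75.63 dB SPL.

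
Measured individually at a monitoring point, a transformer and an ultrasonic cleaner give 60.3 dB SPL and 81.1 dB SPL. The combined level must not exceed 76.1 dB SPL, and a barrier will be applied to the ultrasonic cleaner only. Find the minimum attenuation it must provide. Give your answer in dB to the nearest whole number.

Everything except the ultrasonic cleaner sums to 10^(60.3/10) = 1.072e+06 in linear terms, 60.30 dB SPL.
To meet 76.1 dB SPL overall, the treated ultrasonic cleaner may contribute at most 10^(76.1/10) − 1.072e+06 = 3.967e+07, i.e. 75.98 dB SPL.
So the ultrasonic cleaner must be reduced from 81.1 to 75.98 dB SPL: IL = 5.12 dB.

5 dB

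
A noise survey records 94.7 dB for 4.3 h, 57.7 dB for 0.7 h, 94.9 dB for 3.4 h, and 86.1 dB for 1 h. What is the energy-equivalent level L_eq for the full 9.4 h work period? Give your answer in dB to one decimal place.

L_eq = 10·log₁₀[(1/T)·Σ tᵢ·10^(Lᵢ/10)] with T = 9.4 h.
Σ tᵢ·10^(Lᵢ/10) = 4.3·10^(94.7/10) + 0.7·10^(57.7/10) + 3.4·10^(94.9/10) + 1·10^(86.1/10) = 2.360e+10.
L_eq = 10·log₁₀(2.360e+10/9.4) = 94.00 dB.

94.0 dB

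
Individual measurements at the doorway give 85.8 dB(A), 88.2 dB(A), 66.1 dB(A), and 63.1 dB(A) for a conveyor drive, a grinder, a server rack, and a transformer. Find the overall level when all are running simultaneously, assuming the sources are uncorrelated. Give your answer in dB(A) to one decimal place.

90.2 dB(A)

For uncorrelated sources the intensities add, so convert each level to linear form, sum, and take 10·log₁₀ of the total.
Σ 10^(L/10) = 10^(85.8/10) + 10^(88.2/10) + 10^(66.1/10) + 10^(63.1/10) = 1.047e+09.
L_total = 10·log₁₀(1.047e+09) = 90.20 dB(A).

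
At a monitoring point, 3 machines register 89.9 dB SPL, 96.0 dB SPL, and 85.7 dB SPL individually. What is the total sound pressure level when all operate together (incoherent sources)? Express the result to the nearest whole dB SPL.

For uncorrelated sources the intensities add, so convert each level to linear form, sum, and take 10·log₁₀ of the total.
Σ 10^(L/10) = 10^(89.9/10) + 10^(96.0/10) + 10^(85.7/10) = 5.330e+09.
L_total = 10·log₁₀(5.330e+09) = 97.27 dB SPL.

97 dB SPL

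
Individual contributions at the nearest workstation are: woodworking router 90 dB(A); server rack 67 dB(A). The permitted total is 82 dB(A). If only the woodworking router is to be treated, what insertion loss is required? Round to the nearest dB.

Everything except the woodworking router sums to 10^(67/10) = 5.012e+06 in linear terms, 67.00 dB(A).
To meet 82 dB(A) overall, the treated woodworking router may contribute at most 10^(82/10) − 5.012e+06 = 1.535e+08, i.e. 81.86 dB(A).
So the woodworking router must be reduced from 90 to 81.86 dB(A): IL = 8.14 dB.

8 dB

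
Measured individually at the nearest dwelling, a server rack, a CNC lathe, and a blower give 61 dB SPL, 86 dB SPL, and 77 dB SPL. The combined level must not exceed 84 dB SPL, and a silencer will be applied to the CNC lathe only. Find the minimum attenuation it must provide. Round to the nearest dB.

Fixed contribution from the other sources: Σ 10^(L/10) = 10^(61/10) + 10^(77/10) = 5.138e+07 (77.11 dB SPL).
To meet 84 dB SPL overall, the treated CNC lathe may contribute at most 10^(84/10) − 5.138e+07 = 1.998e+08, i.e. 83.01 dB SPL.
Required insertion loss = 86 − 83.01 = 2.99 dB.

3 dB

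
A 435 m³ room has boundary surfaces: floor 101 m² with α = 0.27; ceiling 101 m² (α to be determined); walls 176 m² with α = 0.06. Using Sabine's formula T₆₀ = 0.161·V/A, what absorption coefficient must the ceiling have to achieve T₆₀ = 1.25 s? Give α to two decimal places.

From T₆₀ = 0.161·V/A, the target T₆₀ = 1.25 s needs A = 0.161·435/1.25 = 56.03 m².
Absorption from the other surfaces = 101·0.27 + 176·0.06 = 37.83 m², so the ceiling must supply 18.20 m² over 101 m².
α = 18.20/101 = 0.180.

0.18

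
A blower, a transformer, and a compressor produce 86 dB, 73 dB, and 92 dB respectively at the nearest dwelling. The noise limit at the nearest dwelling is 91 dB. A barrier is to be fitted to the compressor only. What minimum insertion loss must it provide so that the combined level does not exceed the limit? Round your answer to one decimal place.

2.8 dB

Everything except the compressor sums to 10^(86/10) + 10^(73/10) = 4.181e+08 in linear terms, 86.21 dB.
To meet 91 dB overall, the treated compressor may contribute at most 10^(91/10) − 4.181e+08 = 8.409e+08, i.e. 89.25 dB.
So the compressor must be reduced from 92 to 89.25 dB: IL = 2.75 dB.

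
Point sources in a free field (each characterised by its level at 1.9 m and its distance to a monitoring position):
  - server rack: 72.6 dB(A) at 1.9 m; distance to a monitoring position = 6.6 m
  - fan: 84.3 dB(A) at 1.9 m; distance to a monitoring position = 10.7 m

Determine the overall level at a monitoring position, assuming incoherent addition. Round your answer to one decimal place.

70.0 dB(A)

First find each source's level at the receiver (point-source: −20·log₁₀(r/r_ref)), then combine on an intensity basis.
server rack: 72.6 − 20·log₁₀(6.6/1.9) = 72.6 − 10.82 = 61.78 dB(A).
fan: 84.3 − 20·log₁₀(10.7/1.9) = 84.3 − 15.01 = 69.29 dB(A).
Σ 10^(L/10) = 9.995e+06 → L_total = 10·log₁₀(9.995e+06) = 70.00 dB(A).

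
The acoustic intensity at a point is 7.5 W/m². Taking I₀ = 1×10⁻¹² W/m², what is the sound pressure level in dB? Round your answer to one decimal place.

L = 10·log₁₀(I/I₀) = 10·log₁₀(7.5/10⁻¹²) = 10·log₁₀(7.5×10^12).
L = 10·(0.8751 + 12) = 128.75 dB.

128.8 dB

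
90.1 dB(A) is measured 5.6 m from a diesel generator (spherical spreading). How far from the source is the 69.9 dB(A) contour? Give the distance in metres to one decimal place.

For a point source L₁ − L₂ = 20·log₁₀(r₂/r₁), so r₂ = r₁·10^((L₁−L₂)/20).
r₂ = 5.6·10^((90.1−69.9)/20) = 5.6·10^(20.2/20) = 57.30 m.

57.3 m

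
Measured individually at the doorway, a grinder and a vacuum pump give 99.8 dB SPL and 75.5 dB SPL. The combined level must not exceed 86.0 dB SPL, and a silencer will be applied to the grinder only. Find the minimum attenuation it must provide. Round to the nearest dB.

Everything except the grinder sums to 10^(75.5/10) = 3.548e+07 in linear terms, 75.50 dB SPL.
The limit corresponds to 10^(86.0/10) = 3.981e+08; subtracting the fixed part leaves 3.626e+08 for the grinder, i.e. 85.59 dB SPL.
So the grinder must be reduced from 99.8 to 85.59 dB SPL: IL = 14.21 dB.

14 dB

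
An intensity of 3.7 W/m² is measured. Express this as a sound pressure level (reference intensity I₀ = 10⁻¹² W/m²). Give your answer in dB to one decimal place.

L = 10·log₁₀(I/I₀) = 10·log₁₀(3.7/10⁻¹²) = 10·log₁₀(3.7×10^12).
L = 10·(0.5682 + 12) = 125.68 dB.

125.7 dB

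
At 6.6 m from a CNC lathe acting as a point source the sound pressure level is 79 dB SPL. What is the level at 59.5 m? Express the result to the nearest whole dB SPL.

Spherical spreading from a point source gives a 20·log₁₀(r₂/r₁) drop.
L₂ = 79 − 20·log₁₀(59.5/6.6) = 79 − 19.099 = 59.90 dB SPL.

60 dB SPL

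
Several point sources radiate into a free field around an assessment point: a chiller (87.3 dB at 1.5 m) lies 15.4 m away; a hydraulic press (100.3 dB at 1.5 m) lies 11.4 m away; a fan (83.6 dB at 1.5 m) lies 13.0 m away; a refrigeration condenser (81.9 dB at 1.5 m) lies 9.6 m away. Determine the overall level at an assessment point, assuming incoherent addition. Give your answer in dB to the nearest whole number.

Propagate each source to the receiver with L = L_ref − 20·log₁₀(r/r_ref), then add intensities.
chiller: 87.3 − 20·log₁₀(15.4/1.5) = 87.3 − 20.23 = 67.07 dB.
hydraulic press: 100.3 − 20·log₁₀(11.4/1.5) = 100.3 − 17.62 = 82.68 dB.
fan: 83.6 − 20·log₁₀(13.0/1.5) = 83.6 − 18.76 = 64.84 dB.
refrigeration condenser: 81.9 − 20·log₁₀(9.6/1.5) = 81.9 − 16.12 = 65.78 dB.
Σ 10^(L/10) = 1.974e+08 → L_total = 10·log₁₀(1.974e+08) = 82.95 dB.

83 dB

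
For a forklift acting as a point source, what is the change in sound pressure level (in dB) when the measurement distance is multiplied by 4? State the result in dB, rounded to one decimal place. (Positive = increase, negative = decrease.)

-12.0 dB

With spherical spreading the level changes by −20·log₁₀(r₂/r₁).
ΔL = −20·log₁₀(4) = -12.04 dB.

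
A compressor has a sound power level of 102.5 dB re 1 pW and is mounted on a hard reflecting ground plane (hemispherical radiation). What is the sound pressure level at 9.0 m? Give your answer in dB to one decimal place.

75.4 dB

Free-field hemispherical radiation: L_p = L_w − 10·log₁₀(2π·r²), r = 9.0 m.
2π·r² = 508.9 m², 10·log₁₀ of that is 27.067 dB.
L_p = 102.5 − 27.067 = 75.43 dB.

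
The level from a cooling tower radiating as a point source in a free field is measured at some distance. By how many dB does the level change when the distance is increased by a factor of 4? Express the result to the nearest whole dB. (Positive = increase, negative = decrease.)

With spherical spreading the level changes by −20·log₁₀(r₂/r₁).
ΔL = −20·log₁₀(4) = -12.04 dB.

-12 dB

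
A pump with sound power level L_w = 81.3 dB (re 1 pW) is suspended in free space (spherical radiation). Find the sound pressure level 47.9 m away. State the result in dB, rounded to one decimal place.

36.7 dB

The power spreads over a sphere of area 4π·r², so L_p = L_w − 10·log₁₀(4π·r²).
4π·r² = 2.883e+04 m², 10·log₁₀ of that is 44.599 dB.
L_p = 81.3 − 44.599 = 36.70 dB.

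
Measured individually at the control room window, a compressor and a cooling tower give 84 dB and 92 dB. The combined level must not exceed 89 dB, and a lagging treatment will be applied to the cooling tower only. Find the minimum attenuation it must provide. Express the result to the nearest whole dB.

Everything except the cooling tower sums to 10^(84/10) = 2.512e+08 in linear terms, 84.00 dB.
The limit corresponds to 10^(89/10) = 7.943e+08; subtracting the fixed part leaves 5.431e+08 for the cooling tower, i.e. 87.35 dB.
Required insertion loss = 92 − 87.35 = 4.65 dB.

5 dB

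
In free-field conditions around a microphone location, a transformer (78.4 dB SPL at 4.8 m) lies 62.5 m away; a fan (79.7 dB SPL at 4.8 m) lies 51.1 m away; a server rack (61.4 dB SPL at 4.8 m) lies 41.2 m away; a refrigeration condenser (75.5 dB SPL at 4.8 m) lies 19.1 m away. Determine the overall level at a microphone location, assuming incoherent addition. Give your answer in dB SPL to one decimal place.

First find each source's level at the receiver (point-source: −20·log₁₀(r/r_ref)), then combine on an intensity basis.
transformer: 78.4 − 20·log₁₀(62.5/4.8) = 78.4 − 22.29 = 56.11 dB SPL.
fan: 79.7 − 20·log₁₀(51.1/4.8) = 79.7 − 20.54 = 59.16 dB SPL.
server rack: 61.4 − 20·log₁₀(41.2/4.8) = 61.4 − 18.67 = 42.73 dB SPL.
refrigeration condenser: 75.5 − 20·log₁₀(19.1/4.8) = 75.5 − 12.00 = 63.50 dB SPL.
Σ 10^(L/10) = 3.491e+06 → L_total = 10·log₁₀(3.491e+06) = 65.43 dB SPL.

65.4 dB SPL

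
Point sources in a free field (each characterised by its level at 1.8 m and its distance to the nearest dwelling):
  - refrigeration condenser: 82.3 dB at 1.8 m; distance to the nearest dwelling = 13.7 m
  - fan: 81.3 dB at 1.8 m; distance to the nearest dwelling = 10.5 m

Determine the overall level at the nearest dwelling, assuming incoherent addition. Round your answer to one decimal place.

Apply inverse-square spreading to bring every level to the receiver, then sum 10^(L/10).
refrigeration condenser: 82.3 − 20·log₁₀(13.7/1.8) = 82.3 − 17.63 = 64.67 dB.
fan: 81.3 − 20·log₁₀(10.5/1.8) = 81.3 − 15.32 = 65.98 dB.
Σ 10^(L/10) = 6.896e+06 → L_total = 10·log₁₀(6.896e+06) = 68.39 dB.

68.4 dB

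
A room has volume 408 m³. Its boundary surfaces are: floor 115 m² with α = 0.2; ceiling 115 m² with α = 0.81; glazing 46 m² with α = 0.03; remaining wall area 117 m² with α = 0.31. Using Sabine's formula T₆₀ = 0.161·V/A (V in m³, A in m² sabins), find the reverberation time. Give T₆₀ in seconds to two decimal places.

Summing Sᵢαᵢ: 115·0.2 + 115·0.81 + 46·0.03 + 117·0.31 = 153.80 m².
T₆₀ = 0.161·V/A = 0.161·408/153.80 = 0.427 s.

0.43 s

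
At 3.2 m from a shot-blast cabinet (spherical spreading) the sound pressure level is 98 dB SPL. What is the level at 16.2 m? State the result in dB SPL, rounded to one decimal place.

Spherical spreading from a point source gives a 20·log₁₀(r₂/r₁) drop.
L₂ = 98 − 20·log₁₀(16.2/3.2) = 98 − 14.087 = 83.91 dB SPL.

83.9 dB SPL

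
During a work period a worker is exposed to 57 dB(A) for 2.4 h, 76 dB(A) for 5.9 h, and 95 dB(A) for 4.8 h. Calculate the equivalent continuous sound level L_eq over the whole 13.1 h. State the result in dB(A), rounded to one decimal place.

90.7 dB(A)

L_eq = 10·log₁₀[(1/T)·Σ tᵢ·10^(Lᵢ/10)] with T = 13.1 h.
Σ tᵢ·10^(Lᵢ/10) = 2.4·10^(57/10) + 5.9·10^(76/10) + 4.8·10^(95/10) = 1.542e+10.
L_eq = 10·log₁₀(1.542e+10/13.1) = 90.71 dB(A).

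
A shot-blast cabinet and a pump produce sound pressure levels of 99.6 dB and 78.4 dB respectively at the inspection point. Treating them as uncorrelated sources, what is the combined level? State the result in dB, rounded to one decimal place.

Incoherent sources combine by intensity addition: L_total = 10·log₁₀(Σ 10^(L_i/10)).
Σ 10^(L/10) = 10^(99.6/10) + 10^(78.4/10) = 9.189e+09.
L_total = 10·log₁₀(9.189e+09) = 99.63 dB.

99.6 dB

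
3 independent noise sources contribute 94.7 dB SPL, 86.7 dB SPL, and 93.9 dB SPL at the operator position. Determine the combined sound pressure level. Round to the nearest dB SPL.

98 dB SPL

Incoherent sources combine by intensity addition: L_total = 10·log₁₀(Σ 10^(L_i/10)).
Σ 10^(L/10) = 10^(94.7/10) + 10^(86.7/10) + 10^(93.9/10) = 5.874e+09.
L_total = 10·log₁₀(5.874e+09) = 97.69 dB SPL.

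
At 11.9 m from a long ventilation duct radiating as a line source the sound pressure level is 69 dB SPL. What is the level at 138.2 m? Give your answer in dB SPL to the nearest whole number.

58 dB SPL

Cylindrical spreading from a line source gives a 10·log₁₀(r₂/r₁) drop.
L₂ = 69 − 10·log₁₀(138.2/11.9) = 69 − 10.650 = 58.35 dB SPL.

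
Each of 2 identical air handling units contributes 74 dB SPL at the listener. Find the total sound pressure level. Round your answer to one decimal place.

With 2 equal, uncorrelated contributions the intensity is 2× that of one unit, giving a rise of 10·log₁₀ 2.
L_total = 74 + 10·log₁₀(2) = 74 + 3.010 = 77.01 dB SPL.

77.0 dB SPL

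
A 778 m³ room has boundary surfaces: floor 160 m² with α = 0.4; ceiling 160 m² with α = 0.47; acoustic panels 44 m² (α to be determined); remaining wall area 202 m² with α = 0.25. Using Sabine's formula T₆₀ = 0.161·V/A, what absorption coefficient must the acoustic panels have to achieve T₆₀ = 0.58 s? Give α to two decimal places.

From T₆₀ = 0.161·V/A, the target T₆₀ = 0.58 s needs A = 0.161·778/0.58 = 215.96 m².
Absorption from the other surfaces = 160·0.4 + 160·0.47 + 202·0.25 = 189.70 m², so the acoustic panels must supply 26.26 m² over 44 m².
α = 26.26/44 = 0.597.

0.60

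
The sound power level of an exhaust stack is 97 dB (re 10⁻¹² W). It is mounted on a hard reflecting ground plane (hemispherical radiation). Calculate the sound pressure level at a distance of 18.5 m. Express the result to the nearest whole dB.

64 dB

The power spreads over a hemisphere of area 2π·r², so L_p = L_w − 10·log₁₀(2π·r²).
2π·r² = 2150 m², 10·log₁₀ of that is 33.325 dB.
L_p = 97 − 33.325 = 63.67 dB.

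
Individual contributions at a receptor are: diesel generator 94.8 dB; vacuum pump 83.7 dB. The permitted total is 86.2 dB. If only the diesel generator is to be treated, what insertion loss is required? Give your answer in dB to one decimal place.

Everything except the diesel generator sums to 10^(83.7/10) = 2.344e+08 in linear terms, 83.70 dB.
The limit corresponds to 10^(86.2/10) = 4.169e+08; subtracting the fixed part leaves 1.824e+08 for the diesel generator, i.e. 82.61 dB.
So the diesel generator must be reduced from 94.8 to 82.61 dB: IL = 12.19 dB.

12.2 dB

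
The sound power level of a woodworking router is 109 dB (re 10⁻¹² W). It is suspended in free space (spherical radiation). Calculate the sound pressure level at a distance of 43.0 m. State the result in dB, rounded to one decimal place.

65.3 dB

Free-field spherical radiation: L_p = L_w − 10·log₁₀(4π·r²), r = 43.0 m.
4π·r² = 2.324e+04 m², 10·log₁₀ of that is 43.661 dB.
L_p = 109 − 43.661 = 65.34 dB.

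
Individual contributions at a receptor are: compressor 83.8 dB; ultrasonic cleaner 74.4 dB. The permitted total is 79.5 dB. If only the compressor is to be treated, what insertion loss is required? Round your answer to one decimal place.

Fixed contribution from the other source: Σ 10^(L/10) = 10^(74.4/10) = 2.754e+07 (74.40 dB).
The limit corresponds to 10^(79.5/10) = 8.913e+07; subtracting the fixed part leaves 6.158e+07 for the compressor, i.e. 77.89 dB.
So the compressor must be reduced from 83.8 to 77.89 dB: IL = 5.91 dB.

5.9 dB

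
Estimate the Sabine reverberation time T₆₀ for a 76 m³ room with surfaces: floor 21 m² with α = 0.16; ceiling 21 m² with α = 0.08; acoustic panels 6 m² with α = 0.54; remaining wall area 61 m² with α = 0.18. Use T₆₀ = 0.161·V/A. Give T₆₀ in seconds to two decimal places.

0.64 s

Total absorption A = 21·0.16 + 21·0.08 + 6·0.54 + 61·0.18 = 19.26 m² sabins.
T₆₀ = 0.161·V/A = 0.161·76/19.26 = 0.635 s.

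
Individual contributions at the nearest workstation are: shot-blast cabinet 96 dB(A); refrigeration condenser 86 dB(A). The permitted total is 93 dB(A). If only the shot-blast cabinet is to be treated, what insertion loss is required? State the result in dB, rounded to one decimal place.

4.0 dB

The untreated sources together contribute 10^(86/10) = 3.981e+08, i.e. 86.00 dB(A).
To meet 93 dB(A) overall, the treated shot-blast cabinet may contribute at most 10^(93/10) − 3.981e+08 = 1.597e+09, i.e. 92.03 dB(A).
Required insertion loss = 96 − 92.03 = 3.97 dB.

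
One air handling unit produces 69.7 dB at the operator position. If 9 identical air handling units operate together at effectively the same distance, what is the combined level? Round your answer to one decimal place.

79.2 dB

L_total = L₁ + 10·log₁₀ N for N identical incoherent sources.
L_total = 69.7 + 10·log₁₀(9) = 69.7 + 9.542 = 79.24 dB.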